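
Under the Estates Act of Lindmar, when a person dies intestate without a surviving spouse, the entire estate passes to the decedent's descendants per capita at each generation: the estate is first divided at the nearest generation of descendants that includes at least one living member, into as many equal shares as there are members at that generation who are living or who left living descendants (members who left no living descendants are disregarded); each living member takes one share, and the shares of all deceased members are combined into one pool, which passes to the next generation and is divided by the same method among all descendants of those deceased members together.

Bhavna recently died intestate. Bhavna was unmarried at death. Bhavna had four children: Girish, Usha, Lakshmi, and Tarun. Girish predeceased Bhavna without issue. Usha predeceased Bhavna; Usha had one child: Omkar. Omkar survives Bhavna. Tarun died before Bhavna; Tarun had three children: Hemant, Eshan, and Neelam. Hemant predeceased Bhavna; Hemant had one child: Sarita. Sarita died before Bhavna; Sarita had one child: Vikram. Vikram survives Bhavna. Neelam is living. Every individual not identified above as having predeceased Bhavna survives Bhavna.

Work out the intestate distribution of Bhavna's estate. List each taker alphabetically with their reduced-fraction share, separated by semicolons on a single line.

There is no surviving spouse, so the entire estate passes to Bhavna's descendants per capita at each generation.
At generation 1 (Usha, Lakshmi, Tarun) there are 3 shares of (1)/3 = 1/3 each.
Living: Lakshmi — each takes 1/3.
Deceased: Usha and Tarun. Their combined 2/3 is pooled and carried to generation 2.
At generation 2 (Omkar, Hemant, Eshan, Neelam) there are 4 shares of (2/3)/4 = 1/6 each.
Living: Omkar, Eshan, and Neelam — each takes 1/6.
Deceased: Hemant. That 1/6 share is carried to generation 3.
At generation 3 (Sarita) there are 1 shares of (1/6)/1 = 1/6 each.
Deceased: Sarita. That 1/6 share is carried to generation 4.
At generation 4 (Vikram) there are 1 shares of (1/6)/1 = 1/6 each.
Living: Vikram — each takes 1/6.

Eshan 1/6; Lakshmi 1/3; Neelam 1/6; Omkar 1/6; Vikram 1/6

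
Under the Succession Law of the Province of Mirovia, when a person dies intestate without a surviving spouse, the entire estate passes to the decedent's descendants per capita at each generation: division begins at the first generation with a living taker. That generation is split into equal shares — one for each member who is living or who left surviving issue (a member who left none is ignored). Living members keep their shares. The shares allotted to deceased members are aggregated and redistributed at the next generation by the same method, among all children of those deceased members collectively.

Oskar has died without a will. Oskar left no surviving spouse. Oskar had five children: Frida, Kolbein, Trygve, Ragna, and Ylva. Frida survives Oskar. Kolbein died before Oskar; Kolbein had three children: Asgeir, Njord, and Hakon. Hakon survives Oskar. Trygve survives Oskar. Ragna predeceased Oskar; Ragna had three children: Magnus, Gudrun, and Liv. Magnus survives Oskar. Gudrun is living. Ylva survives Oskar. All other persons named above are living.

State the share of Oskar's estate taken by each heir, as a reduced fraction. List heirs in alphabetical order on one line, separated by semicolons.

Asgeir 1/15; Frida 1/5; Gudrun 1/15; Hakon 1/15; Liv 1/15; Magnus 1/15; Njord 1/15; Trygve 1/5; Ylva 1/5

There is no surviving spouse, so the entire estate passes to Oskar's descendants per capita at each generation.
At generation 1 (Frida, Kolbein, Trygve, Ragna, Ylva) there are 5 shares of (1)/5 = 1/5 each.
Living: Frida, Trygve, and Ylva — each takes 1/5.
Deceased: Kolbein and Ragna. Their combined 2/5 is pooled and carried to generation 2.
At generation 2 (Asgeir, Njord, Hakon, Magnus, Gudrun, Liv) there are 6 shares of (2/5)/6 = 1/15 each.
Living: Asgeir, Njord, Hakon, Magnus, Gudrun, and Liv — each takes 1/15.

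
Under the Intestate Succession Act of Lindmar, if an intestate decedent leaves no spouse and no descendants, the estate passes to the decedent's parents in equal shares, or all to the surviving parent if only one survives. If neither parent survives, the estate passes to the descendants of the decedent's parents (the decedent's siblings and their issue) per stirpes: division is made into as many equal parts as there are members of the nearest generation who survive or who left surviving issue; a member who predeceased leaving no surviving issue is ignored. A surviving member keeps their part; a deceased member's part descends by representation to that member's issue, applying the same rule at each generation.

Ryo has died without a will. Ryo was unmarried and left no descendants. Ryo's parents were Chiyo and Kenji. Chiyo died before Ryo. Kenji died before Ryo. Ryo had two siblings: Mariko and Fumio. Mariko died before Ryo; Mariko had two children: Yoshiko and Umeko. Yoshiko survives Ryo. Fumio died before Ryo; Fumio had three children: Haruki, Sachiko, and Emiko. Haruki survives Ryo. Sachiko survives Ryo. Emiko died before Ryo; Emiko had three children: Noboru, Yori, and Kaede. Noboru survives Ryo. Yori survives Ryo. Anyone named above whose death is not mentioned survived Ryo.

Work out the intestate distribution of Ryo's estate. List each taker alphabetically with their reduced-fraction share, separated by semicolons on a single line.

Haruki 1/6; Kaede 1/18; Noboru 1/18; Sachiko 1/6; Umeko 1/4; Yori 1/18; Yoshiko 1/4

Neither parent survives and there are no descendants, so the estate passes to Ryo's siblings and their issue per stirpes.
The estate is divided into 2 equal shares of 1/2 among Mariko, Fumio.
Mariko predeceased; the 1/2 allotted to Mariko's branch passes to Mariko's issue by representation.
The 1/2 is divided into 2 equal shares of 1/4 among Yoshiko, Umeko.
Yoshiko is living and takes 1/4.
Umeko is living and takes 1/4.
Fumio predeceased; the 1/2 allotted to Fumio's branch passes to Fumio's issue by representation.
The 1/2 is divided into 3 equal shares of 1/6 among Haruki, Sachiko, Emiko.
Haruki is living and takes 1/6.
Sachiko is living and takes 1/6.
Emiko predeceased; the 1/6 allotted to Emiko's branch passes to Emiko's issue by representation.
The 1/6 is divided into 3 equal shares of 1/18 among Noboru, Yori, Kaede.
Noboru is living and takes 1/18.
Yori is living and takes 1/18.
Kaede is living and takes 1/18.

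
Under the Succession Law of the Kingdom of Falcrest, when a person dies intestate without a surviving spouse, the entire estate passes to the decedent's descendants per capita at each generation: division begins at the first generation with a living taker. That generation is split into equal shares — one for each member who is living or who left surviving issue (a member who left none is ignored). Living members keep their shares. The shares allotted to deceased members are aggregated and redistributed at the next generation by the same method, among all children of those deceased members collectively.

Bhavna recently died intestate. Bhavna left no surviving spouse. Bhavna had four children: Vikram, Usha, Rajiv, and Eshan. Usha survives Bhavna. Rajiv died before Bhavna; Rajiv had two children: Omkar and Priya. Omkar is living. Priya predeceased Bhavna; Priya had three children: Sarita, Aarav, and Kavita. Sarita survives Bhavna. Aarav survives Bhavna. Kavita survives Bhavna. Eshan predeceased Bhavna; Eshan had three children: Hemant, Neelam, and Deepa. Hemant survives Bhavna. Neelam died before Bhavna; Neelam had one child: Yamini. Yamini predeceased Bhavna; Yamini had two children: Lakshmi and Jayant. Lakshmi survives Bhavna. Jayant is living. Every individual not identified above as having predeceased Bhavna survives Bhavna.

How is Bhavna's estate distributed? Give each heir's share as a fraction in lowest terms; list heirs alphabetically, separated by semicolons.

There is no surviving spouse, so the entire estate passes to Bhavna's descendants per capita at each generation.
At generation 1 (Vikram, Usha, Rajiv, Eshan) there are 4 shares of (1)/4 = 1/4 each.
Living: Vikram and Usha — each takes 1/4.
Deceased: Rajiv and Eshan. Their combined 1/2 is pooled and carried to generation 2.
At generation 2 (Omkar, Priya, Hemant, Neelam, Deepa) there are 5 shares of (1/2)/5 = 1/10 each.
Living: Omkar, Hemant, and Deepa — each takes 1/10.
Deceased: Priya and Neelam. Their combined 1/5 is pooled and carried to generation 3.
At generation 3 (Sarita, Aarav, Kavita, Yamini) there are 4 shares of (1/5)/4 = 1/20 each.
Living: Sarita, Aarav, and Kavita — each takes 1/20.
Deceased: Yamini. That 1/20 share is carried to generation 4.
At generation 4 (Lakshmi, Jayant) there are 2 shares of (1/20)/2 = 1/40 each.
Living: Lakshmi and Jayant — each takes 1/40.

Aarav 1/20; Deepa 1/10; Hemant 1/10; Jayant 1/40; Kavita 1/20; Lakshmi 1/40; Omkar 1/10; Sarita 1/20; Usha 1/4; Vikram 1/4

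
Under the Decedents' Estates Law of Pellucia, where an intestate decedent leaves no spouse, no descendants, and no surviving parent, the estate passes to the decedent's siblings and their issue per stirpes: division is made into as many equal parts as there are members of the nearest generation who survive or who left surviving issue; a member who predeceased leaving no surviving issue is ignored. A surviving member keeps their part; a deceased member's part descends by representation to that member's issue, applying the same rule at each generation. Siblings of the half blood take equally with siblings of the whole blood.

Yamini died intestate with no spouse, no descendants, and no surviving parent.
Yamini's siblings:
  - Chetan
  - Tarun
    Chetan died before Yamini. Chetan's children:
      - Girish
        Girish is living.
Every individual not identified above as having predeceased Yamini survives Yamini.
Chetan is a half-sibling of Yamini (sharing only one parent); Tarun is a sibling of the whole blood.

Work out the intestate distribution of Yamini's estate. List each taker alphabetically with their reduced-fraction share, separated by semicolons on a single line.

No spouse, descendants, or parent survives, so the estate passes to Yamini's siblings per stirpes.
Half-blood and whole-blood siblings take equally under the stated rule.
The estate is divided into 2 equal shares of 1/2 among Chetan, Tarun.
Chetan predeceased; the 1/2 allotted to Chetan's branch passes to Chetan's issue by representation.
Girish is the sole taker at this level and receives the full 1/2.
Tarun is living and takes 1/2.

Girish 1/2; Tarun 1/2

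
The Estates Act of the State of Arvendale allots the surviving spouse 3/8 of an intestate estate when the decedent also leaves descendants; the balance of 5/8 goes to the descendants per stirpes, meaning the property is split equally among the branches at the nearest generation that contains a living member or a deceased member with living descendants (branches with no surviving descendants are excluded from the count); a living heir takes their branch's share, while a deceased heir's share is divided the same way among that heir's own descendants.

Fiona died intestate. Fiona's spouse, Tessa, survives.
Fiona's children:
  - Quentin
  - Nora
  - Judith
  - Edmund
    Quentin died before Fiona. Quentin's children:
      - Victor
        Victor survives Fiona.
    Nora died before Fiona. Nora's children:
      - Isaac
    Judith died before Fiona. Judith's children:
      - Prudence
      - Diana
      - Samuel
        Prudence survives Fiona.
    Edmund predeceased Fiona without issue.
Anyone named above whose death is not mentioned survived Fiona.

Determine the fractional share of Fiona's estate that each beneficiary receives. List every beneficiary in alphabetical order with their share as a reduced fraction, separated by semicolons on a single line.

Diana 5/72; Isaac 5/24; Prudence 5/72; Samuel 5/72; Tessa 3/8; Victor 5/24

Tessa, as surviving spouse, takes 3/8.
The remaining 5/8 passes to Fiona's descendants per stirpes.
Edmund left no surviving issue, so that branch lapses and is disregarded.
The 5/8 is divided into 3 equal shares of 5/24 among Quentin, Nora, Judith.
Quentin predeceased; the 5/24 allotted to Quentin's branch passes to Quentin's issue by representation.
Victor is the sole taker at this level and receives the full 5/24.
Nora predeceased; the 5/24 allotted to Nora's branch passes to Nora's issue by representation.
Isaac is the sole taker at this level and receives the full 5/24.
Judith predeceased; the 5/24 allotted to Judith's branch passes to Judith's issue by representation.
The 5/24 is divided into 3 equal shares of 5/72 among Prudence, Diana, Samuel.
Prudence is living and takes 5/72.
Diana is living and takes 5/72.
Samuel is living and takes 5/72.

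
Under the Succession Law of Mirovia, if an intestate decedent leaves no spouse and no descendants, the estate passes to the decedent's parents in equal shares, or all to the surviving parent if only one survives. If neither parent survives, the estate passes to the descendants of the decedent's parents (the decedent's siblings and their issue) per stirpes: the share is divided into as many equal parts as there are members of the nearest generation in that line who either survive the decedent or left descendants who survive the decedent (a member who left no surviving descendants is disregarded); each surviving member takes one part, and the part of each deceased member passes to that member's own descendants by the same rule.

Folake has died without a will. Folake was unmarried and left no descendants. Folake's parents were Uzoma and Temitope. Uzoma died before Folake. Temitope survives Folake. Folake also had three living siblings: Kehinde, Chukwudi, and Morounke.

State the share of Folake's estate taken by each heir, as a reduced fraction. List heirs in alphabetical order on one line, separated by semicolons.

Temitope 1

Only one parent, Temitope, survives, so Temitope takes the entire estate. The siblings take nothing because a surviving parent has priority.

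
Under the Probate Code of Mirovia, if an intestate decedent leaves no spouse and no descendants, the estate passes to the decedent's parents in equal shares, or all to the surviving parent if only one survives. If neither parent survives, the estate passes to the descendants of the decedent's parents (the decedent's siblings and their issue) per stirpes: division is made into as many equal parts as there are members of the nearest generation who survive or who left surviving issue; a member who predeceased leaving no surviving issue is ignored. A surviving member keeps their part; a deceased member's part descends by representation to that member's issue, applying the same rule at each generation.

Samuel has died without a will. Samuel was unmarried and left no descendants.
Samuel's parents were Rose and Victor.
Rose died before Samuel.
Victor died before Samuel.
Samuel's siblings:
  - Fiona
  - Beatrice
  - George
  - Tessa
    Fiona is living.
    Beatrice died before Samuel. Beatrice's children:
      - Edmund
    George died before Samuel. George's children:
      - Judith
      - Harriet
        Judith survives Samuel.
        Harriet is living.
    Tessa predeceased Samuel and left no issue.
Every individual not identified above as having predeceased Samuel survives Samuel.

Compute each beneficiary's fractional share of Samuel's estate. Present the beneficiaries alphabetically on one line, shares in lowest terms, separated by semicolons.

Neither parent survives and there are no descendants, so the estate passes to Samuel's siblings and their issue per stirpes.
Tessa left no surviving issue, so that branch lapses and is disregarded.
The estate is divided into 3 equal shares of 1/3 among Fiona, Beatrice, George.
Fiona is living and takes 1/3.
Beatrice predeceased; the 1/3 allotted to Beatrice's branch passes to Beatrice's issue by representation.
Edmund is the sole taker at this level and receives the full 1/3.
George predeceased; the 1/3 allotted to George's branch passes to George's issue by representation.
The 1/3 is divided into 2 equal shares of 1/6 among Judith, Harriet.
Judith is living and takes 1/6.
Harriet is living and takes 1/6.

Edmund 1/3; Fiona 1/3; Harriet 1/6; Judith 1/6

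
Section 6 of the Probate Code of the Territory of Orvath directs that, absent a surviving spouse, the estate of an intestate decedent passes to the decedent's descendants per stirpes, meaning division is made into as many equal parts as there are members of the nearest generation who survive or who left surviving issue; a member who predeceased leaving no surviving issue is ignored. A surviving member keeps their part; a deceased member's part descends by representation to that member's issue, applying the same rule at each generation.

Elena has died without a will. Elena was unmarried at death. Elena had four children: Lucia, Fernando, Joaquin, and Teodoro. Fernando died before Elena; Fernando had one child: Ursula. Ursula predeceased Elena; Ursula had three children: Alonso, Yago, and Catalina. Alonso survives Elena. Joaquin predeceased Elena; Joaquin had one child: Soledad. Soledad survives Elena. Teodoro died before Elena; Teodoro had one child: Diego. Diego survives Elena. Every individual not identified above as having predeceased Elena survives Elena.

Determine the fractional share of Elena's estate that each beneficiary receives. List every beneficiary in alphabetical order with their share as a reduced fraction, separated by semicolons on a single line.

There is no surviving spouse, so the entire estate passes to Elena's descendants per stirpes.
The estate is divided into 4 equal shares of 1/4 among Lucia, Fernando, Joaquin, Teodoro.
Lucia is living and takes 1/4.
Fernando predeceased; the 1/4 allotted to Fernando's branch passes to Fernando's issue by representation.
Ursula's line is the sole branch at this level, so the full 1/4 passes to Ursula's issue by representation.
The 1/4 is divided into 3 equal shares of 1/12 among Alonso, Yago, Catalina.
Alonso is living and takes 1/12.
Yago is living and takes 1/12.
Catalina is living and takes 1/12.
Joaquin predeceased; the 1/4 allotted to Joaquin's branch passes to Joaquin's issue by representation.
Soledad is the sole taker at this level and receives the full 1/4.
Teodoro predeceased; the 1/4 allotted to Teodoro's branch passes to Teodoro's issue by representation.
Diego is the sole taker at this level and receives the full 1/4.

Alonso 1/12; Catalina 1/12; Diego 1/4; Lucia 1/4; Soledad 1/4; Yago 1/12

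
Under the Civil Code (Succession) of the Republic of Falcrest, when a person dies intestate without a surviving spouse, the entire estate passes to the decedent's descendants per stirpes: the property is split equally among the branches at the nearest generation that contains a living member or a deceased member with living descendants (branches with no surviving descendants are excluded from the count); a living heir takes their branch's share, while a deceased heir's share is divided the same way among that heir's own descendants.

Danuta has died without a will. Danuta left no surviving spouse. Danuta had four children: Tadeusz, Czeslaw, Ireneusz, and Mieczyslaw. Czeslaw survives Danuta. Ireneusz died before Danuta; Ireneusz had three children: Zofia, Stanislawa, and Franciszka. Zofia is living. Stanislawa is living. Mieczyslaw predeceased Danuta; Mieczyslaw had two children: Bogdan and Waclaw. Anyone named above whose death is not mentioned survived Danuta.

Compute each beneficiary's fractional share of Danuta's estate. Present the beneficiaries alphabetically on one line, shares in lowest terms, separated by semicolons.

Bogdan 1/8; Czeslaw 1/4; Franciszka 1/12; Stanislawa 1/12; Tadeusz 1/4; Waclaw 1/8; Zofia 1/12

There is no surviving spouse, so the entire estate passes to Danuta's descendants per stirpes.
The estate is divided into 4 equal shares of 1/4 among Tadeusz, Czeslaw, Ireneusz, Mieczyslaw.
Tadeusz is living and takes 1/4.
Czeslaw is living and takes 1/4.
Ireneusz predeceased; the 1/4 allotted to Ireneusz's branch passes to Ireneusz's issue by representation.
The 1/4 is divided into 3 equal shares of 1/12 among Zofia, Stanislawa, Franciszka.
Zofia is living and takes 1/12.
Stanislawa is living and takes 1/12.
Franciszka is living and takes 1/12.
Mieczyslaw predeceased; the 1/4 allotted to Mieczyslaw's branch passes to Mieczyslaw's issue by representation.
The 1/4 is divided into 2 equal shares of 1/8 among Bogdan, Waclaw.
Bogdan is living and takes 1/8.
Waclaw is living and takes 1/8.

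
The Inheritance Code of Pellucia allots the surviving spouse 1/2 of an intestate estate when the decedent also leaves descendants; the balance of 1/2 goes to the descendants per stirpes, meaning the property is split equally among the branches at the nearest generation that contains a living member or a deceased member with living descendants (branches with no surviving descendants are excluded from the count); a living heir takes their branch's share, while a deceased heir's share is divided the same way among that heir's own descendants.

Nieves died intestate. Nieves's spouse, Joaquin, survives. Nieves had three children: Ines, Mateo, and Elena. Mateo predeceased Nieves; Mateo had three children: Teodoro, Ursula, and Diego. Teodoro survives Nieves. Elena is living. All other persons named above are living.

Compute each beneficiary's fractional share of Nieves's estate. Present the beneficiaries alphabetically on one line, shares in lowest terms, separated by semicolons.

Joaquin, as surviving spouse, takes 1/2.
The remaining 1/2 passes to Nieves's descendants per stirpes.
The 1/2 is divided into 3 equal shares of 1/6 among Ines, Mateo, Elena.
Ines is living and takes 1/6.
Mateo predeceased; the 1/6 allotted to Mateo's branch passes to Mateo's issue by representation.
The 1/6 is divided into 3 equal shares of 1/18 among Teodoro, Ursula, Diego.
Teodoro is living and takes 1/18.
Ursula is living and takes 1/18.
Diego is living and takes 1/18.
Elena is living and takes 1/6.

Diego 1/18; Elena 1/6; Ines 1/6; Joaquin 1/2; Teodoro 1/18; Ursula 1/18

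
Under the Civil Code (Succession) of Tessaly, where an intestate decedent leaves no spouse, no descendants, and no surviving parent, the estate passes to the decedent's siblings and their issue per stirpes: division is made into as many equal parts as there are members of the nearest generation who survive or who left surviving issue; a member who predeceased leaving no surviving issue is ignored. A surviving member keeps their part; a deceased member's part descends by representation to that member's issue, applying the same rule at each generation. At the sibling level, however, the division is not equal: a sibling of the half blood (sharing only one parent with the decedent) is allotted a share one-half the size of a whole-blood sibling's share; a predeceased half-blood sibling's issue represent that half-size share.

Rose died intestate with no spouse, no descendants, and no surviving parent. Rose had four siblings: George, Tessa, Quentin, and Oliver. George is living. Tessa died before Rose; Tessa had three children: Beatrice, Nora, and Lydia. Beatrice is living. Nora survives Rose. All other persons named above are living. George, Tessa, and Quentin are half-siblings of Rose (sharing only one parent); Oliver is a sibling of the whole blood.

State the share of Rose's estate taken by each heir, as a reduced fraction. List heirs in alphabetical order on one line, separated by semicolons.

No spouse, descendants, or parent survives, so the estate passes to Rose's siblings per stirpes.
Half-blood siblings count for one-half the weight of whole-blood siblings at the initial division.
Dividing 1 in proportion to weights (total weight 5/2): George (weight 1/2) → 1/5; Tessa (weight 1/2) → 1/5; Quentin (weight 1/2) → 1/5; Oliver (weight 1) → 2/5.
George is living and takes 1/5.
Tessa predeceased; the 1/5 allotted to Tessa's branch passes to Tessa's issue by representation.
The 1/5 is divided into 3 equal shares of 1/15 among Beatrice, Nora, Lydia.
Beatrice is living and takes 1/15.
Nora is living and takes 1/15.
Lydia is living and takes 1/15.
Quentin is living and takes 1/5.
Oliver is living and takes 2/5.

Beatrice 1/15; George 1/5; Lydia 1/15; Nora 1/15; Oliver 2/5; Quentin 1/5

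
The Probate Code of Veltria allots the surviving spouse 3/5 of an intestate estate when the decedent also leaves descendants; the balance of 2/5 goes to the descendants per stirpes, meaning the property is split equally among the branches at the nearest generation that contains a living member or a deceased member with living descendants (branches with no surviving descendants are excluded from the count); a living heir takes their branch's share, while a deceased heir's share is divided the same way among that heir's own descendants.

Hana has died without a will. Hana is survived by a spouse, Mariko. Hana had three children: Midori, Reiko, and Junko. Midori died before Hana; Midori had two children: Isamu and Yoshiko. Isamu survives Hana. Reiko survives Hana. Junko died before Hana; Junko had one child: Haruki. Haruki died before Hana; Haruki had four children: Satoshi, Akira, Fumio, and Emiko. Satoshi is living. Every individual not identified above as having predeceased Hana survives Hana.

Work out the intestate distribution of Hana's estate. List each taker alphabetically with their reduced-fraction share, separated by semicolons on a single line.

Akira 1/30; Emiko 1/30; Fumio 1/30; Isamu 1/15; Mariko 3/5; Reiko 2/15; Satoshi 1/30; Yoshiko 1/15

Mariko, as surviving spouse, takes 3/5.
The remaining 2/5 passes to Hana's descendants per stirpes.
The 2/5 is divided into 3 equal shares of 2/15 among Midori, Reiko, Junko.
Midori predeceased; the 2/15 allotted to Midori's branch passes to Midori's issue by representation.
The 2/15 is divided into 2 equal shares of 1/15 among Isamu, Yoshiko.
Isamu is living and takes 1/15.
Yoshiko is living and takes 1/15.
Reiko is living and takes 2/15.
Junko predeceased; the 2/15 allotted to Junko's branch passes to Junko's issue by representation.
Haruki's line is the sole branch at this level, so the full 2/15 passes to Haruki's issue by representation.
The 2/15 is divided into 4 equal shares of 1/30 among Satoshi, Akira, Fumio, Emiko.
Satoshi is living and takes 1/30.
Akira is living and takes 1/30.
Fumio is living and takes 1/30.
Emiko is living and takes 1/30.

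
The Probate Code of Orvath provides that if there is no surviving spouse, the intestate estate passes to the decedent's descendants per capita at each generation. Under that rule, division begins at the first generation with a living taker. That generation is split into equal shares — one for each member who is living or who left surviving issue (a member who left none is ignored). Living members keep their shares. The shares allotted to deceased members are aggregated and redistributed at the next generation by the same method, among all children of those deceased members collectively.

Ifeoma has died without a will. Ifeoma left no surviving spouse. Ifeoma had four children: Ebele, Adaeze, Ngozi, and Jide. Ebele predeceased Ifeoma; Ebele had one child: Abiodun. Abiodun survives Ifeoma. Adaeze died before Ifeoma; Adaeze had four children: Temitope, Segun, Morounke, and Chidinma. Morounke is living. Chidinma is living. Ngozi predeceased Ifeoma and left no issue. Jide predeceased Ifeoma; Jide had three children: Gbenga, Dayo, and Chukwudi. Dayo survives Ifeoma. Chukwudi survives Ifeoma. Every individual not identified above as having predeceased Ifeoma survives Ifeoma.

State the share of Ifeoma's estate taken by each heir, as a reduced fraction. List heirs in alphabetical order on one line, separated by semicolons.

Abiodun 1/8; Chidinma 1/8; Chukwudi 1/8; Dayo 1/8; Gbenga 1/8; Morounke 1/8; Segun 1/8; Temitope 1/8

There is no surviving spouse, so the entire estate passes to Ifeoma's descendants per capita at each generation.
No one at generation 1 (Ebele, Adaeze, Jide) is living; moving to the next generation.
At generation 2 (Abiodun, Temitope, Segun, Morounke, Chidinma, Gbenga, Dayo, Chukwudi) there are 8 shares of (1)/8 = 1/8 each.
Living: Abiodun, Temitope, Segun, Morounke, Chidinma, Gbenga, Dayo, and Chukwudi — each takes 1/8.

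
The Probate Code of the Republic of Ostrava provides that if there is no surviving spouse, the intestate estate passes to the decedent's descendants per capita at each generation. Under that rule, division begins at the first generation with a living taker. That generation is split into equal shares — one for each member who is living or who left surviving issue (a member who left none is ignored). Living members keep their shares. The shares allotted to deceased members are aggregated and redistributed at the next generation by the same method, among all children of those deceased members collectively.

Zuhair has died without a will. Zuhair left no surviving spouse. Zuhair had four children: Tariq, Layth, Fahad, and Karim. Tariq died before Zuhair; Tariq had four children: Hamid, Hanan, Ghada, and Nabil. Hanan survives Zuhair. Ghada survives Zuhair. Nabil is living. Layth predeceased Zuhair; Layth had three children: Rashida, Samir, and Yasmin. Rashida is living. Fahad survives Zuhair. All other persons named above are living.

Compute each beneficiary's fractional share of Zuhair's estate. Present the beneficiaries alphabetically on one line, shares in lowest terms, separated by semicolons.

Fahad 1/4; Ghada 1/14; Hamid 1/14; Hanan 1/14; Karim 1/4; Nabil 1/14; Rashida 1/14; Samir 1/14; Yasmin 1/14

There is no surviving spouse, so the entire estate passes to Zuhair's descendants per capita at each generation.
At generation 1 (Tariq, Layth, Fahad, Karim) there are 4 shares of (1)/4 = 1/4 each.
Living: Fahad and Karim — each takes 1/4.
Deceased: Tariq and Layth. Their combined 1/2 is pooled and carried to generation 2.
At generation 2 (Hamid, Hanan, Ghada, Nabil, Rashida, Samir, Yasmin) there are 7 shares of (1/2)/7 = 1/14 each.
Living: Hamid, Hanan, Ghada, Nabil, Rashida, Samir, and Yasmin — each takes 1/14.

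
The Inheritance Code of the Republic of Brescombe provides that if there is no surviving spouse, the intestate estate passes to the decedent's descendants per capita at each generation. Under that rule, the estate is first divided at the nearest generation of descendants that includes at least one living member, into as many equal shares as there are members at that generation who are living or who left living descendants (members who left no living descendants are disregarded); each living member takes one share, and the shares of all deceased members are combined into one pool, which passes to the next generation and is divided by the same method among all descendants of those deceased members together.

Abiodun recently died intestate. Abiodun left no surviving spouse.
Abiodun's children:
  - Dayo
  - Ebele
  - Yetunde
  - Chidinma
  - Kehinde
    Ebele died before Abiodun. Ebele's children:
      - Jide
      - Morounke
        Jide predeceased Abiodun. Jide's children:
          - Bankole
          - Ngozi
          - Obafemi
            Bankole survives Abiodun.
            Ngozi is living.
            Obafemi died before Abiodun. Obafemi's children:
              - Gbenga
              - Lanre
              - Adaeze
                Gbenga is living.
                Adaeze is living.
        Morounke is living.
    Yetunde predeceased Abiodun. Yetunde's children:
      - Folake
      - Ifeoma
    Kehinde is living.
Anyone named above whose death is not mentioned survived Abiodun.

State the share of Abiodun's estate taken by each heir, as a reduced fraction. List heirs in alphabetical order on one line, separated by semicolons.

Adaeze 1/90; Bankole 1/30; Chidinma 1/5; Dayo 1/5; Folake 1/10; Gbenga 1/90; Ifeoma 1/10; Kehinde 1/5; Lanre 1/90; Morounke 1/10; Ngozi 1/30

There is no surviving spouse, so the entire estate passes to Abiodun's descendants per capita at each generation.
At generation 1 (Dayo, Ebele, Yetunde, Chidinma, Kehinde) there are 5 shares of (1)/5 = 1/5 each.
Living: Dayo, Chidinma, and Kehinde — each takes 1/5.
Deceased: Ebele and Yetunde. Their combined 2/5 is pooled and carried to generation 2.
At generation 2 (Jide, Morounke, Folake, Ifeoma) there are 4 shares of (2/5)/4 = 1/10 each.
Living: Morounke, Folake, and Ifeoma — each takes 1/10.
Deceased: Jide. That 1/10 share is carried to generation 3.
At generation 3 (Bankole, Ngozi, Obafemi) there are 3 shares of (1/10)/3 = 1/30 each.
Living: Bankole and Ngozi — each takes 1/30.
Deceased: Obafemi. That 1/30 share is carried to generation 4.
At generation 4 (Gbenga, Lanre, Adaeze) there are 3 shares of (1/30)/3 = 1/90 each.
Living: Gbenga, Lanre, and Adaeze — each takes 1/90.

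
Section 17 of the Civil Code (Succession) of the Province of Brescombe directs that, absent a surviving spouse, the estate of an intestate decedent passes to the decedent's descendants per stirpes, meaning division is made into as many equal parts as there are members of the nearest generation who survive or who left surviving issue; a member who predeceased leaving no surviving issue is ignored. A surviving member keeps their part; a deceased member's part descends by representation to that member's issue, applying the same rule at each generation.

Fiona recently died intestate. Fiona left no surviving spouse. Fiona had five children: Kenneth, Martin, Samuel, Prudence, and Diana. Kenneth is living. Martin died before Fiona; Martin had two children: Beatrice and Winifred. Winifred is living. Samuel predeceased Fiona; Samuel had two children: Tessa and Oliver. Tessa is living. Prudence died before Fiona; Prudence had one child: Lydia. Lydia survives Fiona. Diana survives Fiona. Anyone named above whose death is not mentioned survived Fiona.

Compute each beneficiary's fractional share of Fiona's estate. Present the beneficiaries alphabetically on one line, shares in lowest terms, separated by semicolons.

Beatrice 1/10; Diana 1/5; Kenneth 1/5; Lydia 1/5; Oliver 1/10; Tessa 1/10; Winifred 1/10

There is no surviving spouse, so the entire estate passes to Fiona's descendants per stirpes.
The estate is divided into 5 equal shares of 1/5 among Kenneth, Martin, Samuel, Prudence, Diana.
Kenneth is living and takes 1/5.
Martin predeceased; the 1/5 allotted to Martin's branch passes to Martin's issue by representation.
The 1/5 is divided into 2 equal shares of 1/10 among Beatrice, Winifred.
Beatrice is living and takes 1/10.
Winifred is living and takes 1/10.
Samuel predeceased; the 1/5 allotted to Samuel's branch passes to Samuel's issue by representation.
The 1/5 is divided into 2 equal shares of 1/10 among Tessa, Oliver.
Tessa is living and takes 1/10.
Oliver is living and takes 1/10.
Prudence predeceased; the 1/5 allotted to Prudence's branch passes to Prudence's issue by representation.
Lydia is the sole taker at this level and receives the full 1/5.
Diana is living and takes 1/5.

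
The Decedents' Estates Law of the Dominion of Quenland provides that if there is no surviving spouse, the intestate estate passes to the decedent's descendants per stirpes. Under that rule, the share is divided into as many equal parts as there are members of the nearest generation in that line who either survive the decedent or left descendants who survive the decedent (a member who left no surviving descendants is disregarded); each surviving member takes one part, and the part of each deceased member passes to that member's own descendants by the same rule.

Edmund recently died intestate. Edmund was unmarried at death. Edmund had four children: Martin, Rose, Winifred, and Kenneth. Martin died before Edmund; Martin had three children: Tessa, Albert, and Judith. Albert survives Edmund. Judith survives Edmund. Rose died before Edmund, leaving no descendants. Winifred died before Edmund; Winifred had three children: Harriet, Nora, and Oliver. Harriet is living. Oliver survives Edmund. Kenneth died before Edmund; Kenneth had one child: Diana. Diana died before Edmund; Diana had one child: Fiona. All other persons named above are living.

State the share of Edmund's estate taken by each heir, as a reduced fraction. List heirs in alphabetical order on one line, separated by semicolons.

Albert 1/9; Fiona 1/3; Harriet 1/9; Judith 1/9; Nora 1/9; Oliver 1/9; Tessa 1/9

There is no surviving spouse, so the entire estate passes to Edmund's descendants per stirpes.
Rose left no surviving issue, so that branch lapses and is disregarded.
The estate is divided into 3 equal shares of 1/3 among Martin, Winifred, Kenneth.
Martin predeceased; the 1/3 allotted to Martin's branch passes to Martin's issue by representation.
The 1/3 is divided into 3 equal shares of 1/9 among Tessa, Albert, Judith.
Tessa is living and takes 1/9.
Albert is living and takes 1/9.
Judith is living and takes 1/9.
Winifred predeceased; the 1/3 allotted to Winifred's branch passes to Winifred's issue by representation.
The 1/3 is divided into 3 equal shares of 1/9 among Harriet, Nora, Oliver.
Harriet is living and takes 1/9.
Nora is living and takes 1/9.
Oliver is living and takes 1/9.
Kenneth predeceased; the 1/3 allotted to Kenneth's branch passes to Kenneth's issue by representation.
Diana's line is the sole branch at this level, so the full 1/3 passes to Diana's issue by representation.
Fiona is the sole taker at this level and receives the full 1/3.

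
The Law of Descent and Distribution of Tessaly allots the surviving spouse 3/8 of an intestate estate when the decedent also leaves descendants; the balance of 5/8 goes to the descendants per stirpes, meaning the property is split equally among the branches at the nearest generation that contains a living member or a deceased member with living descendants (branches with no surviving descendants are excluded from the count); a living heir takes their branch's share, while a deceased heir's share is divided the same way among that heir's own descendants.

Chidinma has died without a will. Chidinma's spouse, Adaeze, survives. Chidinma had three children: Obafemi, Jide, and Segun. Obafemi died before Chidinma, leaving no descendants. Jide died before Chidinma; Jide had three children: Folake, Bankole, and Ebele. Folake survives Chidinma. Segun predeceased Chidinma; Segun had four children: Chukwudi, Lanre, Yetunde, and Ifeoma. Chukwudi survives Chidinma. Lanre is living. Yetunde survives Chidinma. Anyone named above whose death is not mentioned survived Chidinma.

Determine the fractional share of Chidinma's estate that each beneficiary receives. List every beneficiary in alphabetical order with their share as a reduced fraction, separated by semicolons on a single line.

Adaeze, as surviving spouse, takes 3/8.
The remaining 5/8 passes to Chidinma's descendants per stirpes.
Obafemi left no surviving issue, so that branch lapses and is disregarded.
The 5/8 is divided into 2 equal shares of 5/16 among Jide, Segun.
Jide predeceased; the 5/16 allotted to Jide's branch passes to Jide's issue by representation.
The 5/16 is divided into 3 equal shares of 5/48 among Folake, Bankole, Ebele.
Folake is living and takes 5/48.
Bankole is living and takes 5/48.
Ebele is living and takes 5/48.
Segun predeceased; the 5/16 allotted to Segun's branch passes to Segun's issue by representation.
The 5/16 is divided into 4 equal shares of 5/64 among Chukwudi, Lanre, Yetunde, Ifeoma.
Chukwudi is living and takes 5/64.
Lanre is living and takes 5/64.
Yetunde is living and takes 5/64.
Ifeoma is living and takes 5/64.

Adaeze 3/8; Bankole 5/48; Chukwudi 5/64; Ebele 5/48; Folake 5/48; Ifeoma 5/64; Lanre 5/64; Yetunde 5/64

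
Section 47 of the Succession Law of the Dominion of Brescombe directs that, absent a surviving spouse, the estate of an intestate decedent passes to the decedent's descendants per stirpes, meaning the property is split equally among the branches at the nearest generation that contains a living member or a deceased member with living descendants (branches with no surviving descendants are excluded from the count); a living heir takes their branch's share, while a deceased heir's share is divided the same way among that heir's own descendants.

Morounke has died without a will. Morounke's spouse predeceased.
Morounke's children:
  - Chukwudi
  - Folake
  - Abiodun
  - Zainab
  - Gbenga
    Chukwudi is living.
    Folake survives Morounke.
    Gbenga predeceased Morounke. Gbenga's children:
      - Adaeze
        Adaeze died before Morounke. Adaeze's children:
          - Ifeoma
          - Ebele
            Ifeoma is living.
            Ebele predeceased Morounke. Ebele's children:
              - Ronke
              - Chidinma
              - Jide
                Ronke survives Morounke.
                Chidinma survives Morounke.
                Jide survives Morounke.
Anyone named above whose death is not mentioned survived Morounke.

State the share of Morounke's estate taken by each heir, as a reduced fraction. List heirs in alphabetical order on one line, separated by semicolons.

Abiodun 1/5; Chidinma 1/30; Chukwudi 1/5; Folake 1/5; Ifeoma 1/10; Jide 1/30; Ronke 1/30; Zainab 1/5

There is no surviving spouse, so the entire estate passes to Morounke's descendants per stirpes.
The estate is divided into 5 equal shares of 1/5 among Chukwudi, Folake, Abiodun, Zainab, Gbenga.
Chukwudi is living and takes 1/5.
Folake is living and takes 1/5.
Abiodun is living and takes 1/5.
Zainab is living and takes 1/5.
Gbenga predeceased; the 1/5 allotted to Gbenga's branch passes to Gbenga's issue by representation.
Adaeze's line is the sole branch at this level, so the full 1/5 passes to Adaeze's issue by representation.
The 1/5 is divided into 2 equal shares of 1/10 among Ifeoma, Ebele.
Ifeoma is living and takes 1/10.
Ebele predeceased; the 1/10 allotted to Ebele's branch passes to Ebele's issue by representation.
The 1/10 is divided into 3 equal shares of 1/30 among Ronke, Chidinma, Jide.
Ronke is living and takes 1/30.
Chidinma is living and takes 1/30.
Jide is living and takes 1/30.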